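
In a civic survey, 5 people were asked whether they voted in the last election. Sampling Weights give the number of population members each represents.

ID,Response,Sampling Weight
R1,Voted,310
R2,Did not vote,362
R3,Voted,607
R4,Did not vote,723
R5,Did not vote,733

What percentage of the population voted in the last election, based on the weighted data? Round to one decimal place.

33.5

Sum of weights for 'Voted' = 310 + 607 = 917
Total weight = 310 + 362 + 607 + 723 + 733 = 2735
Weighted proportion = 917 / 2735 = 0.33528336 → 33.528336%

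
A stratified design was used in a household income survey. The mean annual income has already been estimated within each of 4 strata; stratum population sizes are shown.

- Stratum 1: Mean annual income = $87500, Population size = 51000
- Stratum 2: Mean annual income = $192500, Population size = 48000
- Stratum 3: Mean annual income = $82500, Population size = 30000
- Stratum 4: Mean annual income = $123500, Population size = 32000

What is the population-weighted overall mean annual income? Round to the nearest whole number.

Σ Nₕ·x̄ₕ = 87500×51000 + 192500×48000 + 82500×30000 + 123500×32000
  = 20129500000
Σ Nₕ = 51000 + 48000 + 30000 + 32000 = 161000
Overall mean = 20129500000 / 161000 = 125027.95

125028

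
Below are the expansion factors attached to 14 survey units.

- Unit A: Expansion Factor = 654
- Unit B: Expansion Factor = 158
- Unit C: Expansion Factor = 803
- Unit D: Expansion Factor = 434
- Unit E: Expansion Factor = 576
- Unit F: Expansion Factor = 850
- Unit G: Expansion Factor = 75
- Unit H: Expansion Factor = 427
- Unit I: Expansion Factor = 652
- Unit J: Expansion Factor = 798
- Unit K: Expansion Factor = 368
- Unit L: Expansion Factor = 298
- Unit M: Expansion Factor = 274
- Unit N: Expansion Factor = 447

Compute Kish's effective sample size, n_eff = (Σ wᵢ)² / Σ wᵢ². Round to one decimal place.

Σ wᵢ = 6814
Σ wᵢ² = 4089096
n_eff = 6814² / 4089096 = 46430596 / 4089096 = 11.354734

11.4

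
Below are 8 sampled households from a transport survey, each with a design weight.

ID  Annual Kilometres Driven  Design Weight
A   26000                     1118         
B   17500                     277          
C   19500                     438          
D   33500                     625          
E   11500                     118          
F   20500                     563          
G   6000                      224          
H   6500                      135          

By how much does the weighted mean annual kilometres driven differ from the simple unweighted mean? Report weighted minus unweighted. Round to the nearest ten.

Unweighted sum = 26000 + 17500 + 19500 + 33500 + 11500 + 20500 + 6000 + 6500 = 141000
Unweighted mean = 141000 / 8 = 17625
Weighted sum = 26000×1118 + 17500×277 + 19500×438 + 33500×625 + 11500×118 + 20500×563 + 6000×224 + 6500×135
  = 29068000 + 4847500 + 8541000 + 20937500 + 1357000 + 11541500 + 1344000 + 877500 = 78514000
Sum of weights = 1118 + 277 + 438 + 625 + 118 + 563 + 224 + 135 = 3498
Weighted mean = 78514000 / 3498 = 22445.397
Difference (weighted minus unweighted) = 4820.3974

4820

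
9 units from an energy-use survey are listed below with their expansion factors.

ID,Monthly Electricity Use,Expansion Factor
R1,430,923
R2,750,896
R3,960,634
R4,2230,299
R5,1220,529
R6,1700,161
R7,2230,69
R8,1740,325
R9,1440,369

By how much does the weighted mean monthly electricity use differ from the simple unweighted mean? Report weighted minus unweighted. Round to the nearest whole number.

-338

Unweighted sum = 430 + 750 + 960 + 2230 + 1220 + 1700 + 2230 + 1740 + 1440 = 12700
Unweighted mean = 12700 / 9 = 1411.1111
Weighted sum = 430×923 + 750×896 + 960×634 + 2230×299 + 1220×529 + 1700×161 + 2230×69 + 1740×325 + 1440×369
  = 4514110
Sum of weights = 4205
Weighted mean = 4514110 / 4205 = 1073.5101
Difference (weighted minus unweighted) = -337.601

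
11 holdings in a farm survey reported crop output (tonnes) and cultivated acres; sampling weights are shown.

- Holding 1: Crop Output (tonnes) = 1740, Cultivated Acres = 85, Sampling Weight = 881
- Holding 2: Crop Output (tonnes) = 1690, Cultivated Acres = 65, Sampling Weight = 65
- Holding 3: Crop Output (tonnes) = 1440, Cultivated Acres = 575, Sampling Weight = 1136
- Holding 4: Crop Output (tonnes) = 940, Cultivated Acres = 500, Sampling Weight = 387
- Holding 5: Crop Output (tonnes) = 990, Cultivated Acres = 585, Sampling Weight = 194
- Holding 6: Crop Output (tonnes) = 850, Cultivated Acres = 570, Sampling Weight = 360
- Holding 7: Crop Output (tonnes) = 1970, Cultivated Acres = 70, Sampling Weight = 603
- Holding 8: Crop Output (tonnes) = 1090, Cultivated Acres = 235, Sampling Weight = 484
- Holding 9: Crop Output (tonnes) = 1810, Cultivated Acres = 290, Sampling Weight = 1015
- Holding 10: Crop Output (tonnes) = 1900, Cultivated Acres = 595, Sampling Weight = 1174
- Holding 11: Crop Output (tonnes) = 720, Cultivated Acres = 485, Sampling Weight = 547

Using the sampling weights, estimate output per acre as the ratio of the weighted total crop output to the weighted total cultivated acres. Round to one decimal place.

3.9

Σ wᵢ·y = 1740×881 + 1690×65 + 1440×1136 + 940×387 + 990×194 + 850×360 + 1970×603 + 1090×484 + 1810×1015 + 1900×1174 + 720×547
  = 1532940 + 109850 + 1635840 + 363780 + 192060 + 306000 + 1187910 + 527560 + 1837150 + 2230600 + 393840 = 10317530
Σ wᵢ·x = 85×881 + 65×65 + 575×1136 + 500×387 + 585×194 + 570×360 + 70×603 + 235×484 + 290×1015 + 595×1174 + 485×547
  = 74885 + 4225 + 653200 + 193500 + 113490 + 205200 + 42210 + 113740 + 294350 + 698530 + 265295 = 2658625
Ratio = 10317530 / 2658625 = 3.8807767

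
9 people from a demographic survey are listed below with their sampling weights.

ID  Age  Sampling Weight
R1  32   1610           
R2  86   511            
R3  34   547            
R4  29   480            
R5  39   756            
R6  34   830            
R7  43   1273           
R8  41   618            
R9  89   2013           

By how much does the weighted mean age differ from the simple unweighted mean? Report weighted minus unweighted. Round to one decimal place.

4.1

Unweighted sum = 32 + 86 + 34 + 29 + 39 + 34 + 43 + 41 + 89 = 427
Unweighted mean = 427 / 9 = 47.444444
Weighted sum = 32×1610 + 86×511 + 34×547 + 29×480 + 39×756 + 34×830 + 43×1273 + 41×618 + 89×2013
  = 51520 + 43946 + 18598 + 13920 + 29484 + 28220 + 54739 + 25338 + 179157 = 444922
Sum of weights = 1610 + 511 + 547 + 480 + 756 + 830 + 1273 + 618 + 2013 = 8638
Weighted mean = 444922 / 8638 = 51.507525
Difference (weighted minus unweighted) = 4.0630804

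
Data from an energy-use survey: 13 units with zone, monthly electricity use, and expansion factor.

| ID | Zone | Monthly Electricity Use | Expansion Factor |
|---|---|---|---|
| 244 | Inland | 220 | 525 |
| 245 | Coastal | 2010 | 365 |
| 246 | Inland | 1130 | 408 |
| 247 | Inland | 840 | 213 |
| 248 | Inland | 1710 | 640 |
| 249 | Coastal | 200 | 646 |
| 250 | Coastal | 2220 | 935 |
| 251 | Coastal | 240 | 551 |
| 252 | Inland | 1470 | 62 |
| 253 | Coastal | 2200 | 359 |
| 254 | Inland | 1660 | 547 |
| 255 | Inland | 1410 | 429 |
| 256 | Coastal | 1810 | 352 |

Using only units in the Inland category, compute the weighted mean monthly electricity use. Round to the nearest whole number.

1223

Inland rows: 244, 246, 247, 248, 252, 254, 255
Weighted sum = 220×525 + 1130×408 + 840×213 + 1710×640 + 1470×62 + 1660×547 + 1410×429
  = 115500 + 461040 + 178920 + 1094400 + 91140 + 908020 + 604890 = 3453910
Sum of weights = 525 + 408 + 213 + 640 + 62 + 547 + 429 = 2824
Weighted mean = 3453910 / 2824 = 1223.0559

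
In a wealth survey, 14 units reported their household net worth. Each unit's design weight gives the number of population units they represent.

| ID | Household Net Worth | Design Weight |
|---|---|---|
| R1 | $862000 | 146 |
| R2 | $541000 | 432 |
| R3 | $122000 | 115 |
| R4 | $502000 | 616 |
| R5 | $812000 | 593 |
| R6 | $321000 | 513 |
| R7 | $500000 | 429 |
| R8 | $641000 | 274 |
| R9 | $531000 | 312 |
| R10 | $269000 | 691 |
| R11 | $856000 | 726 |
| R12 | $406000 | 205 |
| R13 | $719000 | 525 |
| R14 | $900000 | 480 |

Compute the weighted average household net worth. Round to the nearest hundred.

591900

Weighted sum = 3584861000
Sum of weights = 6057
Weighted mean = 3584861000 / 6057 = 591854.22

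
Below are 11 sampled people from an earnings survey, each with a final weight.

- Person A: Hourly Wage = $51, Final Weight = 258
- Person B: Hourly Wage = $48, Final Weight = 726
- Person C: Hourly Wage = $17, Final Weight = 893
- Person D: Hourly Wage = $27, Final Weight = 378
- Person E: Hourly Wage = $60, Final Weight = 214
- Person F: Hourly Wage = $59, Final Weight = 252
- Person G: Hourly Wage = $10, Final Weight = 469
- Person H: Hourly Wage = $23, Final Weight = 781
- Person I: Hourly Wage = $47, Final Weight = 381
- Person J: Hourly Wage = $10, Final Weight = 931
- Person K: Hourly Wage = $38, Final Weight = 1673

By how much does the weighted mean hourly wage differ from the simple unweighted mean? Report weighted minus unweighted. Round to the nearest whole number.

-5

Unweighted sum = 51 + 48 + 17 + 27 + 60 + 59 + 10 + 23 + 47 + 10 + 38 = 390
Unweighted mean = 390 / 11 = 35.454545
Weighted sum = 51×258 + 48×726 + 17×893 + 27×378 + 60×214 + 59×252 + 10×469 + 23×781 + 47×381 + 10×931 + 38×1673
  = 13158 + 34848 + 15181 + 10206 + 12840 + 14868 + 4690 + 17963 + 17907 + 9310 + 63574 = 214545
Sum of weights = 258 + 726 + 893 + 378 + 214 + 252 + 469 + 781 + 381 + 931 + 1673 = 6956
Weighted mean = 214545 / 6956 = 30.843157
Difference (weighted minus unweighted) = -4.6113885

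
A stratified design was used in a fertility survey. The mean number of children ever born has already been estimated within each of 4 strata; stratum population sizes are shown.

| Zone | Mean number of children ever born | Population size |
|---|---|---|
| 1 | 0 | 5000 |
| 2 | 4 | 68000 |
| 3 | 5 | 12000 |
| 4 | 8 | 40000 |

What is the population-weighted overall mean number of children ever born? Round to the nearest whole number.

5

Σ Nₕ·x̄ₕ = 0×5000 + 4×68000 + 5×12000 + 8×40000
  = 0 + 272000 + 60000 + 320000 = 652000
Σ Nₕ = 125000
Overall mean = 652000 / 125000 = 5.216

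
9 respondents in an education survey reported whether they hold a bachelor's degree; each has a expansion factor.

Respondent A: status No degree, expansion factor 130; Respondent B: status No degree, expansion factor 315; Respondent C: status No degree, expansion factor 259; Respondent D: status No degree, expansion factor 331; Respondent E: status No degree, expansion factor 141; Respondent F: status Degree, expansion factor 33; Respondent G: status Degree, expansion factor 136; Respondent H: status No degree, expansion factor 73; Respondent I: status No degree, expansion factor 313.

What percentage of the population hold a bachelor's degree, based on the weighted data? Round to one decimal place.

9.8

Sum of weights for 'Degree' = 33 + 136 = 169
Total weight = 130 + 315 + 259 + 331 + 141 + 33 + 136 + 73 + 313 = 1731
Weighted proportion = 169 / 1731 = 0.097631427 → 9.7631427%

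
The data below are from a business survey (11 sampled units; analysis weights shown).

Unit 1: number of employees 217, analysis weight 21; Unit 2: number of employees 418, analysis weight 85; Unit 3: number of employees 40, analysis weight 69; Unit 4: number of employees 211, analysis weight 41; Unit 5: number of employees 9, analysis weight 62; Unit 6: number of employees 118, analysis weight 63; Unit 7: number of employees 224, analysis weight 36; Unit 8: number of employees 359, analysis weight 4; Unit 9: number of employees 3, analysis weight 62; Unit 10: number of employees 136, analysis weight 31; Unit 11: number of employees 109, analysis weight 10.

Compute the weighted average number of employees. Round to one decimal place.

153.9

Weighted sum = 217×21 + 418×85 + 40×69 + 211×41 + 9×62 + 118×63 + 224×36 + 359×4 + 3×62 + 136×31 + 109×10
  = 74482
Sum of weights = 484
Weighted mean = 74482 / 484 = 153.88843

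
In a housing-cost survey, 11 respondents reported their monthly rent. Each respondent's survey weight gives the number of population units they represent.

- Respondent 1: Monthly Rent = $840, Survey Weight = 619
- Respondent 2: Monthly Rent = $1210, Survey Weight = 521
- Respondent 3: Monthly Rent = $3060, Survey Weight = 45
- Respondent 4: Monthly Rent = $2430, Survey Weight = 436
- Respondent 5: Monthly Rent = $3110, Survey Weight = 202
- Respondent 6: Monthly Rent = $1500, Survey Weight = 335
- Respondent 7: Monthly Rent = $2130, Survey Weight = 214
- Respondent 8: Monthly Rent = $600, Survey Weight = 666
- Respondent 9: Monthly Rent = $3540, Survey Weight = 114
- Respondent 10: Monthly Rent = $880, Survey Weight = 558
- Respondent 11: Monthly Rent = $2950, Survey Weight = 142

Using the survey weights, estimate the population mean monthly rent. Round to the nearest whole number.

1466

Weighted sum = 840×619 + 1210×521 + 3060×45 + 2430×436 + 3110×202 + 1500×335 + 2130×214 + 600×666 + 3540×114 + 880×558 + 2950×142
  = 519960 + 630410 + 137700 + 1059480 + 628220 + 502500 + 455820 + 399600 + 403560 + 491040 + 418900 = 5647190
Sum of weights = 619 + 521 + 45 + 436 + 202 + 335 + 214 + 666 + 114 + 558 + 142 = 3852
Weighted mean = 5647190 / 3852 = 1466.041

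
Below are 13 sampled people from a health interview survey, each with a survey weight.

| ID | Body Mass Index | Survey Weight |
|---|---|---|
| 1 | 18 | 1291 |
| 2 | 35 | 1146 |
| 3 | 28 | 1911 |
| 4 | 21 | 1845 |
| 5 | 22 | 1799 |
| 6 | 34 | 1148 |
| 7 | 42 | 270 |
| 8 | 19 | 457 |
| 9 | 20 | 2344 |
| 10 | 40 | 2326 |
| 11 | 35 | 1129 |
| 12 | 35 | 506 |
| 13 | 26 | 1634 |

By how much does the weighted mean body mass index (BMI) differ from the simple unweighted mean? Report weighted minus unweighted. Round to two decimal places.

-1.11

Unweighted sum = 375
Unweighted mean = 375 / 13 = 28.846154
Weighted sum = 493863
Sum of weights = 17806
Weighted mean = 493863 / 17806 = 27.735763
Difference (weighted minus unweighted) = -1.1103906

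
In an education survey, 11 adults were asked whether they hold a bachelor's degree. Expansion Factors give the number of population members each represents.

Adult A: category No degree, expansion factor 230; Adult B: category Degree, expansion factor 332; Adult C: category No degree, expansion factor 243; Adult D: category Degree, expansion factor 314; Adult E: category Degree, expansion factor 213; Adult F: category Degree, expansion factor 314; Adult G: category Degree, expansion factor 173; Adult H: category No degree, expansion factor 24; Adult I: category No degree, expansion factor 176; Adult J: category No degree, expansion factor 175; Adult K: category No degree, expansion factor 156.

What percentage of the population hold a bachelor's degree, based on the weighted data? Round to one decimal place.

Sum of weights for 'Degree' = 332 + 314 + 213 + 314 + 173 = 1346
Total weight = 230 + 332 + 243 + 314 + 213 + 314 + 173 + 24 + 176 + 175 + 156 = 2350
Weighted proportion = 1346 / 2350 = 0.57276596 → 57.276596%

57.3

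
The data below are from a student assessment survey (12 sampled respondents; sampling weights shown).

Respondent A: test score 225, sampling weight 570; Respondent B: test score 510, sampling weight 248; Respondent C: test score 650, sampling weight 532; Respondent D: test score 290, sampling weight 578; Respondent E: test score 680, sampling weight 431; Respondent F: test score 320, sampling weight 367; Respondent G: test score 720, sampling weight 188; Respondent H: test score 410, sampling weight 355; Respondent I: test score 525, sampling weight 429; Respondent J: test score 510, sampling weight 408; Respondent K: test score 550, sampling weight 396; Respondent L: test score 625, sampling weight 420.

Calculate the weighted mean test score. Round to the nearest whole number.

482

Weighted sum = 225×570 + 510×248 + 650×532 + 290×578 + 680×431 + 320×367 + 720×188 + 410×355 + 525×429 + 510×408 + 550×396 + 625×420
  = 128250 + 126480 + 345800 + 167620 + 293080 + 117440 + 135360 + 145550 + 225225 + 208080 + 217800 + 262500 = 2373185
Sum of weights = 570 + 248 + 532 + 578 + 431 + 367 + 188 + 355 + 429 + 408 + 396 + 420 = 4922
Weighted mean = 2373185 / 4922 = 482.15868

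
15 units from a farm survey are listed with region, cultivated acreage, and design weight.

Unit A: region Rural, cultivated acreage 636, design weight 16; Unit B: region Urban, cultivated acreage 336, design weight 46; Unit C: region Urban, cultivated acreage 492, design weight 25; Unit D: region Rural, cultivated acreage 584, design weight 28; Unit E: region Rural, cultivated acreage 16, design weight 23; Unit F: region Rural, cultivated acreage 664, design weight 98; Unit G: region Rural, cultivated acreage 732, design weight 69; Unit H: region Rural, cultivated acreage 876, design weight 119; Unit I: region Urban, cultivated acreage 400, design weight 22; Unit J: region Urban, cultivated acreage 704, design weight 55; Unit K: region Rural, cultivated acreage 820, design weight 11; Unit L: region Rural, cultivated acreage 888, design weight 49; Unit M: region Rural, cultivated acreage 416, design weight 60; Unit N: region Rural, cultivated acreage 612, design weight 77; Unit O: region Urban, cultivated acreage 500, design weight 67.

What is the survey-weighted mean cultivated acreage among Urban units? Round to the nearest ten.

Urban rows: B, C, I, J, O
Weighted sum = 336×46 + 492×25 + 400×22 + 704×55 + 500×67
  = 15456 + 12300 + 8800 + 38720 + 33500 = 108776
Sum of weights = 215
Weighted mean = 108776 / 215 = 505.93488

510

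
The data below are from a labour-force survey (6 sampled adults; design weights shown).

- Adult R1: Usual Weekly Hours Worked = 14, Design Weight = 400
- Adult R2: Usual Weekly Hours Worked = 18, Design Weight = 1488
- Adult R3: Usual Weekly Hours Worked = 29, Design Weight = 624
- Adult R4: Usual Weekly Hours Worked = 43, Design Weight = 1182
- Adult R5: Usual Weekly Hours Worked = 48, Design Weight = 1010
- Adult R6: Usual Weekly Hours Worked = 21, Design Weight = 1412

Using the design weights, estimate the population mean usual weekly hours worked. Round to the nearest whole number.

Weighted sum = 14×400 + 18×1488 + 29×624 + 43×1182 + 48×1010 + 21×1412
  = 5600 + 26784 + 18096 + 50826 + 48480 + 29652 = 179438
Sum of weights = 400 + 1488 + 624 + 1182 + 1010 + 1412 = 6116
Weighted mean = 179438 / 6116 = 29.339111

29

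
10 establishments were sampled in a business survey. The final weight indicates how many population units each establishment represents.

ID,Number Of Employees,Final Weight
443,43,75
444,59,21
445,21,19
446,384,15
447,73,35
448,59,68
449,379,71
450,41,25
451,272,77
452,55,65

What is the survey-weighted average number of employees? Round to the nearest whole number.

148

Weighted sum = 69643
Sum of weights = 75 + 21 + 19 + 15 + 35 + 68 + 71 + 25 + 77 + 65 = 471
Weighted mean = 69643 / 471 = 147.862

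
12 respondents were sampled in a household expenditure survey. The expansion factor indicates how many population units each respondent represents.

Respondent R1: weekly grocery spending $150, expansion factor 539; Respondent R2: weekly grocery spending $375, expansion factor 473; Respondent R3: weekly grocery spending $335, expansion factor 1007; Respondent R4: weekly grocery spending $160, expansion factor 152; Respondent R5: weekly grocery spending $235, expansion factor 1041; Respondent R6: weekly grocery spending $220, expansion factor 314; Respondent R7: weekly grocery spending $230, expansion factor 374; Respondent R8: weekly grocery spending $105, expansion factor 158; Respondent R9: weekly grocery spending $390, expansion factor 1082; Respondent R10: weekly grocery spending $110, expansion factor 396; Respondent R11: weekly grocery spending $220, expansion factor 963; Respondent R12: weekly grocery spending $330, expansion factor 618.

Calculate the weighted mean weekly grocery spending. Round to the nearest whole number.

269

Weighted sum = 150×539 + 375×473 + 335×1007 + 160×152 + 235×1041 + 220×314 + 230×374 + 105×158 + 390×1082 + 110×396 + 220×963 + 330×618
  = 80850 + 177375 + 337345 + 24320 + 244635 + 69080 + 86020 + 16590 + 421980 + 43560 + 211860 + 203940 = 1917555
Sum of weights = 7117
Weighted mean = 1917555 / 7117 = 269.43305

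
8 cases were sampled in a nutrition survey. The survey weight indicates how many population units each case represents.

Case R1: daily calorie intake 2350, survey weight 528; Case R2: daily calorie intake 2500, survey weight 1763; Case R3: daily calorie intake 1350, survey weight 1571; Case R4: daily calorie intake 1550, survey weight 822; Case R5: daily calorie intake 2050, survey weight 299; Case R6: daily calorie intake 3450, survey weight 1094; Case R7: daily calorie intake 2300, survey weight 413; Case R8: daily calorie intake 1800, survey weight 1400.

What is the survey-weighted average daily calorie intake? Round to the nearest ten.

2140

Weighted sum = 2350×528 + 2500×1763 + 1350×1571 + 1550×822 + 2050×299 + 3450×1094 + 2300×413 + 1800×1400
  = 1240800 + 4407500 + 2120850 + 1274100 + 612950 + 3774300 + 949900 + 2520000 = 16900400
Sum of weights = 528 + 1763 + 1571 + 822 + 299 + 1094 + 413 + 1400 = 7890
Weighted mean = 16900400 / 7890 = 2142.0025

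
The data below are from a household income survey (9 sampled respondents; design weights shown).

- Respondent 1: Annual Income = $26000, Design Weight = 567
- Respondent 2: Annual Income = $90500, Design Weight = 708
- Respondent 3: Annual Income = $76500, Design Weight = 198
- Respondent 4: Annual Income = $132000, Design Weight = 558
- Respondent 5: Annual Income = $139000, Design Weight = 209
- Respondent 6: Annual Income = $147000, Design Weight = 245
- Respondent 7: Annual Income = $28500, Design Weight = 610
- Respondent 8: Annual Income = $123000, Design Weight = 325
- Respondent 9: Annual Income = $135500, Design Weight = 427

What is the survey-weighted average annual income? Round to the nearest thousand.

90000

Weighted sum = 26000×567 + 90500×708 + 76500×198 + 132000×558 + 139000×209 + 147000×245 + 28500×610 + 123000×325 + 135500×427
  = 347903500
Sum of weights = 567 + 708 + 198 + 558 + 209 + 245 + 610 + 325 + 427 = 3847
Weighted mean = 347903500 / 3847 = 90435.014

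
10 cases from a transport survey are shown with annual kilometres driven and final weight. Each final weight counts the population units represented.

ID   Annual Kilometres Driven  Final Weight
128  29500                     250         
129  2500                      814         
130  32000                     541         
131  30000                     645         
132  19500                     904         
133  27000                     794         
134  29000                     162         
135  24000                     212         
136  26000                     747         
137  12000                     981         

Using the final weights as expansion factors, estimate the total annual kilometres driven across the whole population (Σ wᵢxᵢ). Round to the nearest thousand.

126118000

Weighted total = 126118000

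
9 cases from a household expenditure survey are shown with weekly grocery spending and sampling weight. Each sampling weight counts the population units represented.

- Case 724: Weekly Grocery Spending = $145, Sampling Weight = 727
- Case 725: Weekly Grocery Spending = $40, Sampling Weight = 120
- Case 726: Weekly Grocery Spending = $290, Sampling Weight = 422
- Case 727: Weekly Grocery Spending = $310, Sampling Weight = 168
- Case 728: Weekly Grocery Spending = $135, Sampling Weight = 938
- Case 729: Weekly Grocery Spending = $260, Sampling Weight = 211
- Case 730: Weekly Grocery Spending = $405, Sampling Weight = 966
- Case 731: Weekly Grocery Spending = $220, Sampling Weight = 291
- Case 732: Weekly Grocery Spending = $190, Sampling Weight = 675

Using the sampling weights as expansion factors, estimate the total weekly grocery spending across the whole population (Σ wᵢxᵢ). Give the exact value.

Weighted total = 145×727 + 40×120 + 290×422 + 310×168 + 135×938 + 260×211 + 405×966 + 220×291 + 190×675
  = 1049665

1049665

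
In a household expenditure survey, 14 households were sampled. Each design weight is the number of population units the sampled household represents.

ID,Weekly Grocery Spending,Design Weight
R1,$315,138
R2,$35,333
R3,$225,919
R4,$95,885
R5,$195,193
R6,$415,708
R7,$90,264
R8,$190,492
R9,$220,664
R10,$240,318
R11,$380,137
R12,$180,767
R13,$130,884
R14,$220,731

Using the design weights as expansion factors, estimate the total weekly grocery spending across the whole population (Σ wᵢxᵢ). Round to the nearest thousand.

Weighted total = 1482930

1483000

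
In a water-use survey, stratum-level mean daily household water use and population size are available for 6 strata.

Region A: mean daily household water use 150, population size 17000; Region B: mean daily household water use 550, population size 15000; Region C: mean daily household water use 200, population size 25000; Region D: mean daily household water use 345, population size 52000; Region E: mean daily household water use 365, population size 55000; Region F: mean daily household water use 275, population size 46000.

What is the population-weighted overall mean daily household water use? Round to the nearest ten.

320

Σ Nₕ·x̄ₕ = 150×17000 + 550×15000 + 200×25000 + 345×52000 + 365×55000 + 275×46000
  = 2550000 + 8250000 + 5000000 + 17940000 + 20075000 + 12650000 = 66465000
Σ Nₕ = 17000 + 15000 + 25000 + 52000 + 55000 + 46000 = 210000
Overall mean = 66465000 / 210000 = 316.5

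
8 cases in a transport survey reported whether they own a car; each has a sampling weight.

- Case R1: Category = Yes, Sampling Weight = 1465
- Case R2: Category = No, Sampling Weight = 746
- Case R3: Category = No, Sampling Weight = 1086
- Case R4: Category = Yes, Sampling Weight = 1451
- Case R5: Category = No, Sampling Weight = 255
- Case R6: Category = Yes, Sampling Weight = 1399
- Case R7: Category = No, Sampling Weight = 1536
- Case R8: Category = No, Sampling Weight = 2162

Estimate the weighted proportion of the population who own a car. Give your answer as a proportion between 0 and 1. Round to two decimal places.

Sum of weights for 'Yes' = 1465 + 1451 + 1399 = 4315
Total weight = 1465 + 746 + 1086 + 1451 + 255 + 1399 + 1536 + 2162 = 10100
Weighted proportion = 4315 / 10100 = 0.42722772

0.43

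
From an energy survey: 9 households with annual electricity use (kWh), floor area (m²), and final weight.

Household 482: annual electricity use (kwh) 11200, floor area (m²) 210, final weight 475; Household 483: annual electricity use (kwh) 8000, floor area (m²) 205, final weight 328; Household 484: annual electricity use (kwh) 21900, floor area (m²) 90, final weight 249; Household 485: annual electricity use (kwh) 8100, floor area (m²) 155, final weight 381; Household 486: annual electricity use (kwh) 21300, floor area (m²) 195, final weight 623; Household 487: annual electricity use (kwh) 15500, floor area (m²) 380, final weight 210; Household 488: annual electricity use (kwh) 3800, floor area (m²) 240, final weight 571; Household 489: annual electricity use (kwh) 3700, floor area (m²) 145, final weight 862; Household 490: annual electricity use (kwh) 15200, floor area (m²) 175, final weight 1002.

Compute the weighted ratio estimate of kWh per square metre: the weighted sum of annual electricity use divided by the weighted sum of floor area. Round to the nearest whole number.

Σ wᵢ·y = 11200×475 + 8000×328 + 21900×249 + 8100×381 + 21300×623 + 15500×210 + 3800×571 + 3700×862 + 15200×1002
  = 5320000 + 2624000 + 5453100 + 3086100 + 13269900 + 3255000 + 2169800 + 3189400 + 15230400 = 53597700
Σ wᵢ·x = 210×475 + 205×328 + 90×249 + 155×381 + 195×623 + 380×210 + 240×571 + 145×862 + 175×1002
  = 99750 + 67240 + 22410 + 59055 + 121485 + 79800 + 137040 + 124990 + 175350 = 887120
Ratio = 53597700 / 887120 = 60.417644

60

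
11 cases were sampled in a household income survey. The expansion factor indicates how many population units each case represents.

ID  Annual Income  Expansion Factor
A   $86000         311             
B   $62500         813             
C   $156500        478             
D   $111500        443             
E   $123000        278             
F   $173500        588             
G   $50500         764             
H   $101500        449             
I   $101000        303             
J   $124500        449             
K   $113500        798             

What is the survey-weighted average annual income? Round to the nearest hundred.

Weighted sum = 86000×311 + 62500×813 + 156500×478 + 111500×443 + 123000×278 + 173500×588 + 50500×764 + 101500×449 + 101000×303 + 124500×449 + 113500×798
  = 599204000
Sum of weights = 311 + 813 + 478 + 443 + 278 + 588 + 764 + 449 + 303 + 449 + 798 = 5674
Weighted mean = 599204000 / 5674 = 105605.22

105600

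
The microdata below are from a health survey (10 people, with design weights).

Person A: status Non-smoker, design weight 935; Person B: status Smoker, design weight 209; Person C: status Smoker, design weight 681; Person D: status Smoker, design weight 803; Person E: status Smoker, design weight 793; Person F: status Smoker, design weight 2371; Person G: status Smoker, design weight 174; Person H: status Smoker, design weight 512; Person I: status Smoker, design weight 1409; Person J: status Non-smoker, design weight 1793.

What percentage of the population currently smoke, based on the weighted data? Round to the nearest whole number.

Sum of weights for 'Smoker' = 209 + 681 + 803 + 793 + 2371 + 174 + 512 + 1409 = 6952
Total weight = 935 + 209 + 681 + 803 + 793 + 2371 + 174 + 512 + 1409 + 1793 = 9680
Weighted proportion = 6952 / 9680 = 0.71818182 → 71.818182%

72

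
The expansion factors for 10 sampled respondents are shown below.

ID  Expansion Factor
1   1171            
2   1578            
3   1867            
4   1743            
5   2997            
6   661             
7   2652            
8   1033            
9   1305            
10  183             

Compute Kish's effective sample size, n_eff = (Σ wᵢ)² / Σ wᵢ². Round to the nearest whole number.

Σ wᵢ = 15190
Σ wᵢ² = 1371241 + 2490084 + 3485689 + 3038049 + 8982009 + 436921 + 7033104 + 1067089 + 1703025 + 33489 = 29640700
n_eff = 15190² / 29640700 = 230736100 / 29640700 = 7.7844349

8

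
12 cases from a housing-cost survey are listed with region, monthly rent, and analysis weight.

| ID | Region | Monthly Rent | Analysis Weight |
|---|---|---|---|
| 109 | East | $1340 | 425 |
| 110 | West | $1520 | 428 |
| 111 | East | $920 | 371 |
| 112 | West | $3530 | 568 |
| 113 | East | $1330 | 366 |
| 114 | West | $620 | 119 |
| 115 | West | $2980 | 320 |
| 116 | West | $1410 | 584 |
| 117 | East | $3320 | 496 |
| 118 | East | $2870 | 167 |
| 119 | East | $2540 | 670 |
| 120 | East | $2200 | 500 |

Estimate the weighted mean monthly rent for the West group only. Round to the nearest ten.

2230

West rows: 110, 112, 114, 115, 116
Weighted sum = 1520×428 + 3530×568 + 620×119 + 2980×320 + 1410×584
  = 4506420
Sum of weights = 428 + 568 + 119 + 320 + 584 = 2019
Weighted mean = 4506420 / 2019 = 2232.0059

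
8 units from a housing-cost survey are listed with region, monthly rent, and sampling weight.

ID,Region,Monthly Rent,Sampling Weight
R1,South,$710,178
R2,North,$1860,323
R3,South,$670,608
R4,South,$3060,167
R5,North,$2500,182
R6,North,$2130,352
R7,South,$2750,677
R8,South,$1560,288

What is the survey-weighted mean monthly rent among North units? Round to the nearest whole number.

North rows: R2, R5, R6
Weighted sum = 1860×323 + 2500×182 + 2130×352
  = 600780 + 455000 + 749760 = 1805540
Sum of weights = 323 + 182 + 352 = 857
Weighted mean = 1805540 / 857 = 2106.8145

2107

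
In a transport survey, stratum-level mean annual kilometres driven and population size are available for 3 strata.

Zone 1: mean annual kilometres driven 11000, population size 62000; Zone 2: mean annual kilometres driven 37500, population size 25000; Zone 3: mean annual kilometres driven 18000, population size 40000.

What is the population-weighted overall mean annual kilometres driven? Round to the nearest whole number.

Σ Nₕ·x̄ₕ = 11000×62000 + 37500×25000 + 18000×40000
  = 2339500000
Σ Nₕ = 127000
Overall mean = 2339500000 / 127000 = 18421.26

18421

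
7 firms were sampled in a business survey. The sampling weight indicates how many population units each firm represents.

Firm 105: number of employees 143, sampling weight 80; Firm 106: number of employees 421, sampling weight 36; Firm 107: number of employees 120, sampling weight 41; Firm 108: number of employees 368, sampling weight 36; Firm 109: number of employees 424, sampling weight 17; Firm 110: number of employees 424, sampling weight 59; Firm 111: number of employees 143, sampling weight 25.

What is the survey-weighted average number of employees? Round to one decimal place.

Weighted sum = 143×80 + 421×36 + 120×41 + 368×36 + 424×17 + 424×59 + 143×25
  = 11440 + 15156 + 4920 + 13248 + 7208 + 25016 + 3575 = 80563
Sum of weights = 80 + 36 + 41 + 36 + 17 + 59 + 25 = 294
Weighted mean = 80563 / 294 = 274.02381

274.0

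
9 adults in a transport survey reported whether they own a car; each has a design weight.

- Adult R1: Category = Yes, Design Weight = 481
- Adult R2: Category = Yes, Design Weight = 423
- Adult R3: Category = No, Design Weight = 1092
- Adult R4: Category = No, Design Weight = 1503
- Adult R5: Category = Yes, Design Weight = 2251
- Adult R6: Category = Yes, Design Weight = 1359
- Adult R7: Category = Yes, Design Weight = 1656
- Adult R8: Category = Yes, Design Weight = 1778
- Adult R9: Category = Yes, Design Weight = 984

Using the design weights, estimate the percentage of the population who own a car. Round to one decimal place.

77.5

Sum of weights for 'Yes' = 481 + 423 + 2251 + 1359 + 1656 + 1778 + 984 = 8932
Total weight = 481 + 423 + 1092 + 1503 + 2251 + 1359 + 1656 + 1778 + 984 = 11527
Weighted proportion = 8932 / 11527 = 0.77487638 → 77.487638%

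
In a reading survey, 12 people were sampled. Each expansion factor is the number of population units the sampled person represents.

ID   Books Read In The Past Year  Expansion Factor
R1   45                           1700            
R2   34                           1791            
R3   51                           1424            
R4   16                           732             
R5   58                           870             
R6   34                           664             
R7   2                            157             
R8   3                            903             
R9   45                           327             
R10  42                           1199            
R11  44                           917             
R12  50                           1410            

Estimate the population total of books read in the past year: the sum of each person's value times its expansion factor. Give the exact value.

Weighted total = 45×1700 + 34×1791 + 51×1424 + 16×732 + 58×870 + 34×664 + 2×157 + 3×903 + 45×327 + 42×1199 + 44×917 + 50×1410
  = 76500 + 60894 + 72624 + 11712 + 50460 + 22576 + 314 + 2709 + 14715 + 50358 + 40348 + 70500 = 473710

473710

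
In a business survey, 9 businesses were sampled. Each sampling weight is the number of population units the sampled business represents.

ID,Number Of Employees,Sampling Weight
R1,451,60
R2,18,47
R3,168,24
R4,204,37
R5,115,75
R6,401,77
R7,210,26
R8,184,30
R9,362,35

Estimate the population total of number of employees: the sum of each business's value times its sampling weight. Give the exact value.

102638

Weighted total = 451×60 + 18×47 + 168×24 + 204×37 + 115×75 + 401×77 + 210×26 + 184×30 + 362×35
  = 27060 + 846 + 4032 + 7548 + 8625 + 30877 + 5460 + 5520 + 12670 = 102638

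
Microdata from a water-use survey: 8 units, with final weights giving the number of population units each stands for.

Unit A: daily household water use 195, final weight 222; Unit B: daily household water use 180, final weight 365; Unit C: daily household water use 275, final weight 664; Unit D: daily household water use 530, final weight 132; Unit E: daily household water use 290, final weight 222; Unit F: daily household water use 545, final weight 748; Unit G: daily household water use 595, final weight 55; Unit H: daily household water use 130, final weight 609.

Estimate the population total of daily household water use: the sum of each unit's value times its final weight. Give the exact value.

945485

Weighted total = 195×222 + 180×365 + 275×664 + 530×132 + 290×222 + 545×748 + 595×55 + 130×609
  = 43290 + 65700 + 182600 + 69960 + 64380 + 407660 + 32725 + 79170 = 945485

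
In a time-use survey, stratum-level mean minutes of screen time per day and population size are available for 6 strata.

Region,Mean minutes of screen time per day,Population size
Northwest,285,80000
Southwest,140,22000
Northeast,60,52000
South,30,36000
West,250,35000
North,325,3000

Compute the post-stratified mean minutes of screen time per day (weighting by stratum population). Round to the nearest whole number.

175

Σ Nₕ·x̄ₕ = 285×80000 + 140×22000 + 60×52000 + 30×36000 + 250×35000 + 325×3000
  = 22800000 + 3080000 + 3120000 + 1080000 + 8750000 + 975000 = 39805000
Σ Nₕ = 80000 + 22000 + 52000 + 36000 + 35000 + 3000 = 228000
Overall mean = 39805000 / 228000 = 174.58333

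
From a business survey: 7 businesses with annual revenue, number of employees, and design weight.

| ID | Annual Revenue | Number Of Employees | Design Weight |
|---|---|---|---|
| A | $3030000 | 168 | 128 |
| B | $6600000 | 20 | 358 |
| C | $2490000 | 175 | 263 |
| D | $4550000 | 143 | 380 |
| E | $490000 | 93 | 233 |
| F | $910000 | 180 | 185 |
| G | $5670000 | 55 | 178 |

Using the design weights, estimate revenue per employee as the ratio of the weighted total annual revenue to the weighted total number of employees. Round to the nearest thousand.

Σ wᵢ·y = 3030000×128 + 6600000×358 + 2490000×263 + 4550000×380 + 490000×233 + 910000×185 + 5670000×178
  = 387840000 + 2362800000 + 654870000 + 1729000000 + 114170000 + 168350000 + 1009260000 = 6426290000
Σ wᵢ·x = 168×128 + 20×358 + 175×263 + 143×380 + 93×233 + 180×185 + 55×178
  = 193788
Ratio = 6426290000 / 193788 = 33161.444

33000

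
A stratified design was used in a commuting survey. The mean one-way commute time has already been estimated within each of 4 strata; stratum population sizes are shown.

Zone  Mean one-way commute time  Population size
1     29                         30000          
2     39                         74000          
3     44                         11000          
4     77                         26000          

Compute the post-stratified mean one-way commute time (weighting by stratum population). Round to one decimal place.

Σ Nₕ·x̄ₕ = 29×30000 + 39×74000 + 44×11000 + 77×26000
  = 870000 + 2886000 + 484000 + 2002000 = 6242000
Σ Nₕ = 141000
Overall mean = 6242000 / 141000 = 44.269504

44.3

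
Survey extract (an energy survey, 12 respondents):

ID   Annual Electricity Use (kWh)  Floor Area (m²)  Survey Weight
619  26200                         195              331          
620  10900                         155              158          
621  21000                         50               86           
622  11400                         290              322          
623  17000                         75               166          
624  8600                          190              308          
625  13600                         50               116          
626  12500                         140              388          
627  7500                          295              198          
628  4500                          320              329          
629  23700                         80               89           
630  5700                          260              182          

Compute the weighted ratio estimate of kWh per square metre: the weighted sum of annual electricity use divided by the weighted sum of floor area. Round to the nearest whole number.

63

Σ wᵢ·y = 26200×331 + 10900×158 + 21000×86 + 11400×322 + 17000×166 + 8600×308 + 13600×116 + 12500×388 + 7500×198 + 4500×329 + 23700×89 + 5700×182
  = 33881800
Σ wᵢ·x = 195×331 + 155×158 + 50×86 + 290×322 + 75×166 + 190×308 + 50×116 + 140×388 + 295×198 + 320×329 + 80×89 + 260×182
  = 535935
Ratio = 33881800 / 535935 = 63.21998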